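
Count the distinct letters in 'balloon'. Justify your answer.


Unique letters in 'balloon': {a, b, l, n, o} = 5 distinct letters.

5


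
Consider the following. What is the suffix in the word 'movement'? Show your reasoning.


The word 'movement' = 'move' (root) + '-ment' (suffix). The suffix is '-ment'.

ment


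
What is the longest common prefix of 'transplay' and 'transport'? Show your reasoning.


Compare from the start: 6 characters match: 'transp'. Mismatch at position 7: 'l' vs 'o'.

transp


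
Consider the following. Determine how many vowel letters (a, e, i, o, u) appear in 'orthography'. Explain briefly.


Vowels in 'orthography': o, o, a = 3 vowels.

3


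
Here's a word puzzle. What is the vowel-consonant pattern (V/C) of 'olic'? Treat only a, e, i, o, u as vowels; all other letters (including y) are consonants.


Letter mapping: o = V, l = C, i = V, c = C.

VCVC


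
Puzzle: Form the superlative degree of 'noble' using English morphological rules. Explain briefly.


Apply superlative formation (ends in e: add -st): 'noble' -> 'noblest'.

noblest


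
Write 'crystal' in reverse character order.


Reverse 'crystal' character by character: 'latsyrc'.

latsyrc


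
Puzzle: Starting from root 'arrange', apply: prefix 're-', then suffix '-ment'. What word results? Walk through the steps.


Step 1: Add prefix 're-' to 'arrange' = 'rearrange'
Step 2: Add suffix '-ment' to 'rearrange' = 'rearrangement'

rearrangement


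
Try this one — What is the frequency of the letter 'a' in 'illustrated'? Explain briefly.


Letter 'a' in 'illustrated': found at position(s) 8 = 1 occurrence(s).

1


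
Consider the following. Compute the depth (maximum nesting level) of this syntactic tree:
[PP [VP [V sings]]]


Count bracket nesting levels:
'[' at pos 0: depth = 1
'[' at pos 4: depth = 2
'[' at pos 8: depth = 3
Maximum depth reached: 3

3


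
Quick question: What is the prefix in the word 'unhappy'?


The word 'unhappy' = 'un' (prefix) + 'happy' (root). The prefix is 'un'.

un


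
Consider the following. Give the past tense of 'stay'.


Apply rule: Add -ed. 'stay' becomes 'stayed'.

stayed


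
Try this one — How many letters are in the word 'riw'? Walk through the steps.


Spell out 'riw' and number each letter: r(1), i(2), w(3). Total: 3 letters.

3


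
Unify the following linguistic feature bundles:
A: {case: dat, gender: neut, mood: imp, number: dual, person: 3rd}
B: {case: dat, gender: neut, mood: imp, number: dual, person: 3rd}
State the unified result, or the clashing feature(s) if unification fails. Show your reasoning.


Compare features:
case: A=dat vs B=dat -> unified: dat
gender: A=neut vs B=neut -> unified: neut
mood: A=imp vs B=imp -> unified: imp
number: A=dual vs B=dual -> unified: dual
person: A=3rd vs B=3rd -> unified: 3rd
No clashes found.

Unified: {case: dat, gender: neut, mood: imp, number: dual, person: 3rd}


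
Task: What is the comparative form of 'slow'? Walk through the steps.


Apply comparative formation (add -er): 'slow' -> 'slower'.

slower


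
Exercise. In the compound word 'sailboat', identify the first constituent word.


Split 'sailboat' into 'sail' + 'boat'. The first part is 'sail'.

sail


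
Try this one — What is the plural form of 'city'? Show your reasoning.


Apply rule: Change -y to -ies (consonant + y). 'city' becomes 'cities'.

cities


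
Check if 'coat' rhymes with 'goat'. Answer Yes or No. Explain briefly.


Rime (stressed vowel + following sounds) of 'coat': -oat = /oʊt/
Rime of 'goat': -oat = /oʊt/
/oʊt/ and /oʊt/ are the same ending sound, so the words rhyme.

Yes


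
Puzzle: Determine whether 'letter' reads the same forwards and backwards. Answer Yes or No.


Forward: 'letter'
Reversed: 'rettel'
They differ.

No


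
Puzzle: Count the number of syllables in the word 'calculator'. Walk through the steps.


Break 'calculator' into syllables: cal-cu-la-tor -> cal | cu | la | tor = 4 syllables

4 syllables


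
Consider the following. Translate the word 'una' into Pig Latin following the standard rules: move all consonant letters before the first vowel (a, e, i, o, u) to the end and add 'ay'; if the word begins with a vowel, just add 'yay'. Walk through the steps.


'una' starts with a vowel, so add 'yay': 'unayay'.

unayay


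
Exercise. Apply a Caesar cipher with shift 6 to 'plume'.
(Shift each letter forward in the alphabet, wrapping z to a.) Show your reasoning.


Shift each letter by 6: p -> v, l -> r, u -> a, m -> s, e -> k. Result: 'vrask'.

vrask


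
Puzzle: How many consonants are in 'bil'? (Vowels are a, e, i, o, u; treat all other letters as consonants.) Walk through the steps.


Consonants in 'bil': b, l = 2 consonants.

2


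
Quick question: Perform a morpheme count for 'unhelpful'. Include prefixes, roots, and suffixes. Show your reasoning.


Decomposition: un- (prefix) + help (root) + -ful (suffix) = 3 morpheme(s)

3 morphemes


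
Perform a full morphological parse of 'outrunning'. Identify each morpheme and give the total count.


Step 1: Identify prefix: 'out' (meaning: surpass)
Step 2: Identify root: 'run'
Step 3: Identify suffix(es): 'ing'
Decomposition: out- (prefix: surpass) + run (root) + -ing (suffix: ongoing action)
Total morphemes: 3

3 morphemes (out- (prefix: surpass) + run (root) + -ing (suffix: ongoing action))


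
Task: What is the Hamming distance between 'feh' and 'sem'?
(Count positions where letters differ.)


Alignment:
Position 1: 'f' vs 's' = DIFFER
Position 2: 'e' vs 'e' = match
Position 3: 'h' vs 'm' = DIFFER
Total differences: 2

2


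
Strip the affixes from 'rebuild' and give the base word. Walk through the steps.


Remove prefix 're' from 'rebuild' to get root 'build'.

build


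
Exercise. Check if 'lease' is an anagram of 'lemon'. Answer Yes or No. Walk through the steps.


Sorted letters of 'lease': 'aeels'
Sorted letters of 'lemon': 'elmno'
They do not match.

No


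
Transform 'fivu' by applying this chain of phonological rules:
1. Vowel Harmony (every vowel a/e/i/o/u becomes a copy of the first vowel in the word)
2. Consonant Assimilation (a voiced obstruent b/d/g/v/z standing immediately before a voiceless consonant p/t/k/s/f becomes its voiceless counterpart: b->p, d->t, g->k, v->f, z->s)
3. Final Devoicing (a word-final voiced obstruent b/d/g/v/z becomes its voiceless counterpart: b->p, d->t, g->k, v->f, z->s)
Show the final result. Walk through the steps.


Starting form: 'fivu'
Rule 1: Vowel Harmony: all vowels become 'i' (matching first vowel). 'fivu' -> 'fivi'
Rule 2: Consonant Assimilation: no voiced obstruent (b/d/g/v/z) stands immediately before a voiceless consonant (p/t/k/s/f). No change.
Rule 3: Final Devoicing: the word ends in the vowel 'i', not a consonant. No change.
Final form: 'fivi'

fivi


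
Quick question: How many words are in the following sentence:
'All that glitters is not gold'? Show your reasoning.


Split into words: All | that | glitters | is | not | gold = 6 words.

6


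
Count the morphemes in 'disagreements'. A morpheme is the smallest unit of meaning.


Decomposition: dis- (prefix) + agree (root) + -ment (suffix) + -s (plural) = 4 morpheme(s)

4 morphemes


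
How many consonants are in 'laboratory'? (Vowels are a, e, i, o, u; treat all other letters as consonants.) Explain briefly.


Consonants in 'laboratory': l, b, r, t, r, y = 6 consonants.

6


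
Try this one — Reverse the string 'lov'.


Reverse 'lov' character by character: 'vol'.

vol


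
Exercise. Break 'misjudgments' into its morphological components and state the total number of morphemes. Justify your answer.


Step 1: Identify prefix: 'mis' (meaning: wrongly)
Step 2: Identify root: 'judge'
Step 3: Identify suffix(es): 'ment, s'
Decomposition: mis- (prefix: wrongly) + judge (root) + -ment (suffix: action/result) + -s (plural)
Total morphemes: 4

4 morphemes (mis- (prefix: wrongly) + judge (root) + -ment (suffix: action/result) + -s (plural))


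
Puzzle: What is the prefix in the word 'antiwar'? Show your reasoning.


The word 'antiwar' = 'anti' (prefix) + 'war' (root). The prefix is 'anti'.

anti


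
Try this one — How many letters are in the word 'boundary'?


Spell out 'boundary' and number each letter: b(1), o(2), u(3), n(4), d(5), a(6), r(7), y(8). Total: 8 letters.

8


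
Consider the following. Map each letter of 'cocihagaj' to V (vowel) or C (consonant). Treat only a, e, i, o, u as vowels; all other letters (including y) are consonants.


Letter mapping: c = C, o = V, c = C, i = V, h = C, a = V, g = C, a = V, j = C.

CVCVCVCVC


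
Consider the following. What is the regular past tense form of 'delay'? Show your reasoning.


Apply rule: Add -ed. 'delay' becomes 'delayed'.

delayed


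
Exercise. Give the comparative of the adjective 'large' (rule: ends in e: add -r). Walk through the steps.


Apply comparative formation (ends in e: add -r): 'large' -> 'larger'.

larger


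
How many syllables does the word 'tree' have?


Break 'tree' into syllables: tree -> tree = 1 syllable

1 syllable


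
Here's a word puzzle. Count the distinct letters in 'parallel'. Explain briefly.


Unique letters in 'parallel': {a, e, l, p, r} = 5 distinct letters.

5


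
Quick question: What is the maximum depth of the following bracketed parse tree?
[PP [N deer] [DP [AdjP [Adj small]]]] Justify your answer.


Count bracket nesting levels:
'[' at pos 0: depth = 1
'[' at pos 4: depth = 2
'[' at pos 13: depth = 2
'[' at pos 17: depth = 3
'[' at pos 23: depth = 4
Maximum depth reached: 4

4


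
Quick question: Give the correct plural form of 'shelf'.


Apply rule: Change -f to -ves. 'shelf' becomes 'shelves'.

shelves


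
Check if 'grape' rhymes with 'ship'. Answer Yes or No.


Rime (stressed vowel + following sounds) of 'grape': -ape = /eɪp/
Rime of 'ship': -ip = /ɪp/
/eɪp/ and /ɪp/ are different ending sounds, so the words do not rhyme.

No


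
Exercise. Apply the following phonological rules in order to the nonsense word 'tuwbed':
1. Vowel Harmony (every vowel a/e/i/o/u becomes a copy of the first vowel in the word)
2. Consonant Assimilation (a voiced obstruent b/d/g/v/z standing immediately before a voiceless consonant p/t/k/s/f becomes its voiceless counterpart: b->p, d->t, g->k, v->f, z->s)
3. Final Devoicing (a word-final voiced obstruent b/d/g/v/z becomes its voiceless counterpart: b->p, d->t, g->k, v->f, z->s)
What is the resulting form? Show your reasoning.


Starting form: 'tuwbed'
Rule 1: Vowel Harmony: all vowels become 'u' (matching first vowel). 'tuwbed' -> 'tuwbud'
Rule 2: Consonant Assimilation: no voiced obstruent (b/d/g/v/z) stands immediately before a voiceless consonant (p/t/k/s/f). No change.
Rule 3: Final Devoicing: word-final voiced obstruent 'd' becomes voiceless 't'. 'tuwbud' -> 'tuwbut'
Final form: 'tuwbut'

tuwbut


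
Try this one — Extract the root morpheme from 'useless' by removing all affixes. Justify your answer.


Remove suffix '-less' from 'useless' to get root 'use'.

use


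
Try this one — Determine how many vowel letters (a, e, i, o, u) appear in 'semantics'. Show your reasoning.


Vowels in 'semantics': e, a, i = 3 vowels.

3


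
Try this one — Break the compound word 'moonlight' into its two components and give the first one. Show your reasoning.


Split 'moonlight' into 'moon' + 'light'. The first part is 'moon'.

moon


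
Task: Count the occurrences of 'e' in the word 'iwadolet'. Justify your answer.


Letter 'e' in 'iwadolet': found at position(s) 7 = 1 occurrence(s).

1


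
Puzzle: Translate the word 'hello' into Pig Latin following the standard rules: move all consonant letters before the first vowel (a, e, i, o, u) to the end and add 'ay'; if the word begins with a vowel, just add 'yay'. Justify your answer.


'hello': move consonant cluster 'h' to end and add 'ay': 'ellohay'.

ellohay


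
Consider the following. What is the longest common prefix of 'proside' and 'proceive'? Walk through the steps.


Compare from the start: 3 characters match: 'pro'. Mismatch at position 4: 's' vs 'c'.

pro


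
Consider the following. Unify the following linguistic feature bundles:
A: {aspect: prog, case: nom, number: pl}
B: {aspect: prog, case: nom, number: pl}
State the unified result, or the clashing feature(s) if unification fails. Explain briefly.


Compare features:
aspect: A=prog vs B=prog -> unified: prog
case: A=nom vs B=nom -> unified: nom
number: A=pl vs B=pl -> unified: pl
No clashes found.

Unified: {aspect: prog, case: nom, number: pl}


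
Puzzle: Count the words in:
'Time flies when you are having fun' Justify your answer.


Split into words: Time | flies | when | you | are | having | fun = 7 words.

7


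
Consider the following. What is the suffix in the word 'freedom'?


The word 'freedom' = 'free' (root) + '-dom' (suffix). The suffix is '-dom'.

dom


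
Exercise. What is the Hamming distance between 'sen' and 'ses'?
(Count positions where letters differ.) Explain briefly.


Alignment:
Position 1: 's' vs 's' = match
Position 2: 'e' vs 'e' = match
Position 3: 'n' vs 's' = DIFFER
Total differences: 1

1


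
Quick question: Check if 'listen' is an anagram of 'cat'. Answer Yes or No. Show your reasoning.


Sorted letters of 'listen': 'eilnst'
Sorted letters of 'cat': 'act'
They do not match.

No


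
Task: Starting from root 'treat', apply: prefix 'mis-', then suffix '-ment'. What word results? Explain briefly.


Step 1: Add prefix 'mis-' to 'treat' = 'mistreat'
Step 2: Add suffix '-ment' to 'mistreat' = 'mistreatment'

mistreatment


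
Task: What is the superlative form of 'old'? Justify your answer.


Apply superlative formation (add -est): 'old' -> 'oldest'.

oldest


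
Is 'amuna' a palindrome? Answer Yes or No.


Forward: 'amuna'
Reversed: 'anuma'
They differ.

No


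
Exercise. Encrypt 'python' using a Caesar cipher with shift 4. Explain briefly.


Shift each letter by 4: p -> t, y -> c, t -> x, h -> l, o -> s, n -> r. Result: 'tcxlsr'.

tcxlsr


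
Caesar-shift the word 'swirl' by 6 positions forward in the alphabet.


Shift each letter by 6: s -> y, w -> c, i -> o, r -> x, l -> r. Result: 'ycoxr'.

ycoxr


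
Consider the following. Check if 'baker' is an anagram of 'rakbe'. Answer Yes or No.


Sorted letters of 'baker': 'abekr'
Sorted letters of 'rakbe': 'abekr'
They match.

Yes


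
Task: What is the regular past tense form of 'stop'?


Apply rule: Double final consonant and add -ed. 'stop' becomes 'stopped'.

stopped


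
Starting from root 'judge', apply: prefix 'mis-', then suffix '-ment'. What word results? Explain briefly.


Step 1: Add prefix 'mis-' to 'judge' = 'misjudge'
Step 2: Add suffix '-ment' to 'misjudge' = 'misjudgment'

misjudgment


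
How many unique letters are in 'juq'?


Unique letters in 'juq': {j, q, u} = 3 distinct letters.

3


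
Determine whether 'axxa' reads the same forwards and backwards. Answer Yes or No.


Forward: 'axxa'
Reversed: 'axxa'
They are identical.

Yes


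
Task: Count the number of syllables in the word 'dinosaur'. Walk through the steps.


Break 'dinosaur' into syllables: di-no-saur -> di | no | saur = 3 syllables

3 syllables


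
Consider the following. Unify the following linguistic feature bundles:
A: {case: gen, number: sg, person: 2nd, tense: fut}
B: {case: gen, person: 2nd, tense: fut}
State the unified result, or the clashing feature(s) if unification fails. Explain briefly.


Compare features:
case: A=gen vs B=gen -> unified: gen
number: A=sg vs B=_ -> unified: sg
person: A=2nd vs B=2nd -> unified: 2nd
tense: A=fut vs B=fut -> unified: fut
No clashes found.

Unified: {case: gen, number: sg, person: 2nd, tense: fut}


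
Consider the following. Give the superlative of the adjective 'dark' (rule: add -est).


Apply superlative formation (add -est): 'dark' -> 'darkest'.

darkest


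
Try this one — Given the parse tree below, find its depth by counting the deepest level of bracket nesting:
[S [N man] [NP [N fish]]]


Count bracket nesting levels:
'[' at pos 0: depth = 1
'[' at pos 3: depth = 2
'[' at pos 11: depth = 2
'[' at pos 15: depth = 3
Maximum depth reached: 3

3


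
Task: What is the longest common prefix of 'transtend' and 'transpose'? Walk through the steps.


Compare from the start: 5 characters match: 'trans'. Mismatch at position 6: 't' vs 'p'.

trans


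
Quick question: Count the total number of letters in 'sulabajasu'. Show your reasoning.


Spell out 'sulabajasu' and number each letter: s(1), u(2), l(3), a(4), b(5), a(6), j(7), a(8), s(9), u(10). Total: 10 letters.

10


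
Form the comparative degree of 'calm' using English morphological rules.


Apply comparative formation (add -er): 'calm' -> 'calmer'.

calmer


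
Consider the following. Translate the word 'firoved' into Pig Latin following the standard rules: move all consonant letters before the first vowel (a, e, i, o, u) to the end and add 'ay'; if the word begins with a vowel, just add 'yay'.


'firoved': move consonant cluster 'f' to end and add 'ay': 'irovedfay'.

irovedfay


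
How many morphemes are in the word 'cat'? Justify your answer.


Decomposition: cat (free morpheme) = 1 morpheme(s)

1 morphemes


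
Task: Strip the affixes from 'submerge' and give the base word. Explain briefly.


Remove prefix 'sub' from 'submerge' to get root 'merge'.

merge


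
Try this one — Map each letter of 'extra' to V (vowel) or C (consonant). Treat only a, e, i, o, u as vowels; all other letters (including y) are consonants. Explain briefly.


Letter mapping: e = V, x = C, t = C, r = C, a = V.

VCCCV


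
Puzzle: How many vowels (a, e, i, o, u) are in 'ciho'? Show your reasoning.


Vowels in 'ciho': i, o = 2 vowels.

2


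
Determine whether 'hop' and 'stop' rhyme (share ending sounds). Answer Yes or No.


Rime (stressed vowel + following sounds) of 'hop': -op = /ɒp/
Rime of 'stop': -op = /ɒp/
/ɒp/ and /ɒp/ are the same ending sound, so the words rhyme.

Yes


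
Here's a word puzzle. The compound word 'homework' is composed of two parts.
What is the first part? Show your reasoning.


Split 'homework' into 'home' + 'work'. The first part is 'home'.

home


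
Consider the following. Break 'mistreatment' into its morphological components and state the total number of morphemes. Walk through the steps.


Step 1: Identify prefix: 'mis' (meaning: wrongly)
Step 2: Identify root: 'treat'
Step 3: Identify suffix(es): 'ment'
Decomposition: mis- (prefix: wrongly) + treat (root) + -ment (suffix: action/result)
Total morphemes: 3

3 morphemes (mis- (prefix: wrongly) + treat (root) + -ment (suffix: action/result))


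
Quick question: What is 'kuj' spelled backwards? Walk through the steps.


Reverse 'kuj' character by character: 'juk'.

juk


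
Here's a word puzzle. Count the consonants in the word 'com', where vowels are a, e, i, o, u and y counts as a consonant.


Consonants in 'com': c, m = 2 consonants.

2


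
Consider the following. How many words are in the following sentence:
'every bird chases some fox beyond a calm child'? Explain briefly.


Split into words: every | bird | chases | some | fox | beyond | a | calm | child = 9 words.

9


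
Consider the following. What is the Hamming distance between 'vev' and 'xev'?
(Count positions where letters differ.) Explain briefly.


Alignment:
Position 1: 'v' vs 'x' = DIFFER
Position 2: 'e' vs 'e' = match
Position 3: 'v' vs 'v' = match
Total differences: 1

1


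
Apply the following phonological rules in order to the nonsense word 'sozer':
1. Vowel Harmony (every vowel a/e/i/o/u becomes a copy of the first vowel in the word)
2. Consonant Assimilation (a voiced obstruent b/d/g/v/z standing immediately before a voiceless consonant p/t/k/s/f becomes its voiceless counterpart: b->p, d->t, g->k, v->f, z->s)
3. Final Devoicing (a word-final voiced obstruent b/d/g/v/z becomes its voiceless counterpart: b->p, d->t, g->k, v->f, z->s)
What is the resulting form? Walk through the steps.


Starting form: 'sozer'
Rule 1: Vowel Harmony: all vowels become 'o' (matching first vowel). 'sozer' -> 'sozor'
Rule 2: Consonant Assimilation: no voiced obstruent (b/d/g/v/z) stands immediately before a voiceless consonant (p/t/k/s/f). No change.
Rule 3: Final Devoicing: final consonant 'r' is not one of the voiced obstruents b/d/g/v/z. No change.
Final form: 'sozor'

sozor


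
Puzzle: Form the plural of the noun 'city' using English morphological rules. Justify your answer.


Apply rule: Change -y to -ies (consonant + y). 'city' becomes 'cities'.

cities


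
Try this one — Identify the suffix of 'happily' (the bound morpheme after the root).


The word 'happily' = 'happy' (root) + '-ly' (suffix). The suffix is '-ly'.

ly


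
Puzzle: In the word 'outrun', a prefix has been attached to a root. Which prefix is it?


The word 'outrun' = 'out' (prefix) + 'run' (root). The prefix is 'out'.

out


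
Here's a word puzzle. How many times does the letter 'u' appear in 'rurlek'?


Letter 'u' in 'rurlek': found at position(s) 2 = 1 occurrence(s).

1


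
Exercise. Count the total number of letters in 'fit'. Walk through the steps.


Spell out 'fit' and number each letter: f(1), i(2), t(3). Total: 3 letters.

3


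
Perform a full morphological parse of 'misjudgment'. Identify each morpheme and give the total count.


Step 1: Identify prefix: 'mis' (meaning: wrongly)
Step 2: Identify root: 'judge'
Step 3: Identify suffix(es): 'ment'
Decomposition: mis- (prefix: wrongly) + judge (root) + -ment (suffix: action/result)
Total morphemes: 3

3 morphemes (mis- (prefix: wrongly) + judge (root) + -ment (suffix: action/result))


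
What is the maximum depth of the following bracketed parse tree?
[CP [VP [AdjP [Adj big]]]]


Count bracket nesting levels:
'[' at pos 0: depth = 1
'[' at pos 4: depth = 2
'[' at pos 8: depth = 3
'[' at pos 14: depth = 4
Maximum depth reached: 4

4


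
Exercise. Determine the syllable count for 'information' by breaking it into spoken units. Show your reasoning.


Break 'information' into syllables: in-for-ma-tion -> in | for | ma | tion = 4 syllables

4 syllables


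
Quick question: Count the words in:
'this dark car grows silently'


Split into words: this | dark | car | grows | silently = 5 words.

5


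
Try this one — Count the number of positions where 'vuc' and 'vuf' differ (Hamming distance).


Alignment:
Position 1: 'v' vs 'v' = match
Position 2: 'u' vs 'u' = match
Position 3: 'c' vs 'f' = DIFFER
Total differences: 1

1


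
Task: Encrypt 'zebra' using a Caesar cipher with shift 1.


Shift each letter by 1: z -> a, e -> f, b -> c, r -> s, a -> b. Result: 'afcsb'.

afcsb


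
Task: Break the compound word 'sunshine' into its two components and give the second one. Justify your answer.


Split 'sunshine' into 'sun' + 'shine'. The second part is 'shine'.

shine


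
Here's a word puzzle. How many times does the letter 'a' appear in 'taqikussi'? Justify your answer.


Letter 'a' in 'taqikussi': found at position(s) 2 = 1 occurrence(s).

1


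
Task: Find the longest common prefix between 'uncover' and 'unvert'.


Compare from the start: 2 characters match: 'un'. Mismatch at position 3: 'c' vs 'v'.

un


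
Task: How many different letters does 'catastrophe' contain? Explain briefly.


Unique letters in 'catastrophe': {a, c, e, h, o, p, r, s, t} = 9 distinct letters.

9


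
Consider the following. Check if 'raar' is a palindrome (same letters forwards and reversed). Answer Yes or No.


Forward: 'raar'
Reversed: 'raar'
They are identical.

Yes


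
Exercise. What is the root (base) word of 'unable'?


Remove prefix 'un' from 'unable' to get root 'able'.

able


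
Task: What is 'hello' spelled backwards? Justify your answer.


Reverse 'hello' character by character: 'olleh'.

olleh


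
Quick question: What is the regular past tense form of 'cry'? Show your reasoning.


Apply rule: Change -y to -ied. 'cry' becomes 'cried'.

cried


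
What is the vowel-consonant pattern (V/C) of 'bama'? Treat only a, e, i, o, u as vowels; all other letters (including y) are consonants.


Letter mapping: b = C, a = V, m = C, a = V.

CVCV


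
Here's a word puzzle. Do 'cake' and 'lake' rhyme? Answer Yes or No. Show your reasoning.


Rime (stressed vowel + following sounds) of 'cake': -ake = /eɪk/
Rime of 'lake': -ake = /eɪk/
/eɪk/ and /eɪk/ are the same ending sound, so the words rhyme.

Yes


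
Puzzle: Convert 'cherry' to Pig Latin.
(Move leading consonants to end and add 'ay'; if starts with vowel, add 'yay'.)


'cherry': move consonant cluster 'ch' to end and add 'ay': 'errychay'.

errychay


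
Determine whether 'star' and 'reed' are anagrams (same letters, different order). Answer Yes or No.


Sorted letters of 'star': 'arst'
Sorted letters of 'reed': 'deer'
They do not match.

No


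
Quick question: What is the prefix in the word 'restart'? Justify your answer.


The word 'restart' = 're' (prefix) + 'start' (root). The prefix is 're'.

re


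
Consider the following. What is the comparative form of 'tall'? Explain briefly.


Apply comparative formation (add -er): 'tall' -> 'taller'.

taller


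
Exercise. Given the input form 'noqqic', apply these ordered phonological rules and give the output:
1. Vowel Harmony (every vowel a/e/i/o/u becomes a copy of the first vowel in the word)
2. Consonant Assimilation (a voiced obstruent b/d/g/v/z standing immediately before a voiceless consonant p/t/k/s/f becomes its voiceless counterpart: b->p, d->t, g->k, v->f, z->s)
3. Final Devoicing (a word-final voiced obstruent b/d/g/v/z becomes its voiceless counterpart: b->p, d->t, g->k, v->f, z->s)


Starting form: 'noqqic'
Rule 1: Vowel Harmony: all vowels become 'o' (matching first vowel). 'noqqic' -> 'noqqoc'
Rule 2: Consonant Assimilation: no voiced obstruent (b/d/g/v/z) stands immediately before a voiceless consonant (p/t/k/s/f). No change.
Rule 3: Final Devoicing: final consonant 'c' is not one of the voiced obstruents b/d/g/v/z. No change.
Final form: 'noqqoc'

noqqoc


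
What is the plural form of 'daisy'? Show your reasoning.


Apply rule: Change -y to -ies (consonant + y). 'daisy' becomes 'daisies'.

daisies


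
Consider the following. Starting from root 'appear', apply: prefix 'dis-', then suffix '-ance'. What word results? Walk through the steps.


Step 1: Add prefix 'dis-' to 'appear' = 'disappear'
Step 2: Add suffix '-ance' to 'disappear' = 'disappearance'

disappearance


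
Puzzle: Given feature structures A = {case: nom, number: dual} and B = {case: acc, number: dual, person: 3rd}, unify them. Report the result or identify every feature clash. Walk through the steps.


Compare features:
case: A=nom vs B=acc -> CLASH
number: A=dual vs B=dual -> unified: dual
person: A=_ vs B=3rd -> unified: 3rd
Clash detected on feature 'case' (nom vs acc); unification fails.

CLASH on 'case' (nom vs acc)


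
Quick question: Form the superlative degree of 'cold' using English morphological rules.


Apply superlative formation (add -est): 'cold' -> 'coldest'.

coldest


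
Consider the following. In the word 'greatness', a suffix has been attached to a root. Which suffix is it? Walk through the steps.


The word 'greatness' = 'great' (root) + '-ness' (suffix). The suffix is '-ness'.

ness


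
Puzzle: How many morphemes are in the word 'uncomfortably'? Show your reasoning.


Decomposition: un- (prefix) + comfort (root) + -able (suffix) + -ly (suffix) = 4 morpheme(s)

4 morphemes


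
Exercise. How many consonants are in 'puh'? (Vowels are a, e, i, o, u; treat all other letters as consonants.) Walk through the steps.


Consonants in 'puh': p, h = 2 consonants.

2


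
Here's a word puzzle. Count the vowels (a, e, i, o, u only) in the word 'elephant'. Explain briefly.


Vowels in 'elephant': e, e, a = 3 vowels.

3


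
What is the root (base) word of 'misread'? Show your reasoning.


Remove prefix 'mis' from 'misread' to get root 'read'.

read


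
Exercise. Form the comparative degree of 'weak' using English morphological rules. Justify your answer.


Apply comparative formation (add -er): 'weak' -> 'weaker'.

weaker


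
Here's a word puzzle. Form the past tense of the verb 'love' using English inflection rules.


Apply rule: Add -d (word ends in -e). 'love' becomes 'loved'.

loved


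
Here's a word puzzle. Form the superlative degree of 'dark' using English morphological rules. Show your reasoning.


Apply superlative formation (add -est): 'dark' -> 'darkest'.

darkest


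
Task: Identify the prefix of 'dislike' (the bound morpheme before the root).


The word 'dislike' = 'dis' (prefix) + 'like' (root). The prefix is 'dis'.

dis


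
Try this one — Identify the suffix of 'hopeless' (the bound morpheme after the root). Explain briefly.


The word 'hopeless' = 'hope' (root) + '-less' (suffix). The suffix is '-less'.

less


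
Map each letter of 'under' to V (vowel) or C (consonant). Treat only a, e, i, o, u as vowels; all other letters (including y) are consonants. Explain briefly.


Letter mapping: u = V, n = C, d = C, e = V, r = C.

VCCVC


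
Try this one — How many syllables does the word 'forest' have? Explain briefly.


Break 'forest' into syllables: for-est -> for | est = 2 syllables

2 syllables


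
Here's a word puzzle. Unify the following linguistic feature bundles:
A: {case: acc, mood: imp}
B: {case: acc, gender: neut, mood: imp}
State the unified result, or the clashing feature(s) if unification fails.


Compare features:
case: A=acc vs B=acc -> unified: acc
gender: A=_ vs B=neut -> unified: neut
mood: A=imp vs B=imp -> unified: imp
No clashes found.

Unified: {case: acc, gender: neut, mood: imp}


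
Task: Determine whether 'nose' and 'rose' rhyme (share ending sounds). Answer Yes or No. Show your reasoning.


Rime (stressed vowel + following sounds) of 'nose': -ose = /oʊz/
Rime of 'rose': -ose = /oʊz/
/oʊz/ and /oʊz/ are the same ending sound, so the words rhyme.

Yes


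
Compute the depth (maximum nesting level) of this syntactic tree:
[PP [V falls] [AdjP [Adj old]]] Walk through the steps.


Count bracket nesting levels:
'[' at pos 0: depth = 1
'[' at pos 4: depth = 2
'[' at pos 14: depth = 2
'[' at pos 20: depth = 3
Maximum depth reached: 3

3


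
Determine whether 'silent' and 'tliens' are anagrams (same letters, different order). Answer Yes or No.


Sorted letters of 'silent': 'eilnst'
Sorted letters of 'tliens': 'eilnst'
They match.

Yes


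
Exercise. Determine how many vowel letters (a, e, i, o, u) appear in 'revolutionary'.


Vowels in 'revolutionary': e, o, u, i, o, a = 6 vowels.

6


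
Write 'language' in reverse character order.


Reverse 'language' character by character: 'egaugnal'.

egaugnal


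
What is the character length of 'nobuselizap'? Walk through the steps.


Spell out 'nobuselizap' and number each letter: n(1), o(2), b(3), u(4), s(5), e(6), l(7), i(8), z(9), a(10), p(11). Total: 11 letters.

11


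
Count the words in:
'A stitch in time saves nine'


Split into words: A | stitch | in | time | saves | nine = 6 words.

6


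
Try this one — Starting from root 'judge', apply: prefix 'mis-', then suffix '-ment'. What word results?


Step 1: Add prefix 'mis-' to 'judge' = 'misjudge'
Step 2: Add suffix '-ment' to 'misjudge' = 'misjudgment'

misjudgment


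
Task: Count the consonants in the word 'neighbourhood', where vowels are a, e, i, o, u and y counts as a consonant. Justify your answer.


Consonants in 'neighbourhood': n, g, h, b, r, h, d = 7 consonants.

7


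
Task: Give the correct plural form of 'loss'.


Apply rule: Add -es (sibilant/fricative ending). 'loss' becomes 'losses'.

losses


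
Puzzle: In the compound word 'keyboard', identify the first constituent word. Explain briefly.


Split 'keyboard' into 'key' + 'board'. The first part is 'key'.

key


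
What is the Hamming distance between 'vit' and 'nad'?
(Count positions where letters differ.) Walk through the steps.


Alignment:
Position 1: 'v' vs 'n' = DIFFER
Position 2: 'i' vs 'a' = DIFFER
Position 3: 't' vs 'd' = DIFFER
Total differences: 3

3


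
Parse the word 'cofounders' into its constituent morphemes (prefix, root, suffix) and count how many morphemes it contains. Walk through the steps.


Step 1: Identify prefix: 'co' (meaning: together)
Step 2: Identify root: 'found'
Step 3: Identify suffix(es): 'er, s'
Decomposition: co- (prefix: together) + found (root) + -er (suffix: one who) + -s (plural)
Total morphemes: 4

4 morphemes (co- (prefix: together) + found (root) + -er (suffix: one who) + -s (plural))


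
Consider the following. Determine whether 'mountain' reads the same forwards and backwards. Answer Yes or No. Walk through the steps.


Forward: 'mountain'
Reversed: 'niatnuom'
They differ.

No


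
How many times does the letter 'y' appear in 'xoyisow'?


Letter 'y' in 'xoyisow': found at position(s) 3 = 1 occurrence(s).

1


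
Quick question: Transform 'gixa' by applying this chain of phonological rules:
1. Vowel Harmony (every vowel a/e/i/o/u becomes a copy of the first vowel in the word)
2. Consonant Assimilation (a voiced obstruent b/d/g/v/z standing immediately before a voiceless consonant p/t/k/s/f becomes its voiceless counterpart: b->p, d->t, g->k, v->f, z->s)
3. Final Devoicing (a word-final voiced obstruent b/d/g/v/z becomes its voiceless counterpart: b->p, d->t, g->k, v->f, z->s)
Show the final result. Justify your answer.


Starting form: 'gixa'
Rule 1: Vowel Harmony: all vowels become 'i' (matching first vowel). 'gixa' -> 'gixi'
Rule 2: Consonant Assimilation: no voiced obstruent (b/d/g/v/z) stands immediately before a voiceless consonant (p/t/k/s/f). No change.
Rule 3: Final Devoicing: the word ends in the vowel 'i', not a consonant. No change.
Final form: 'gixi'

gixi


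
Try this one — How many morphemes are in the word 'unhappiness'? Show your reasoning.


Decomposition: un- (prefix) + happy (root) + -ness (suffix) = 3 morpheme(s)

3 morphemes


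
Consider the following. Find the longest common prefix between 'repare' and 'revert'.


Compare from the start: 2 characters match: 're'. Mismatch at position 3: 'p' vs 'v'.

re


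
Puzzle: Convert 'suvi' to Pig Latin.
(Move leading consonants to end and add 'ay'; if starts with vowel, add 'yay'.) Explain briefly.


'suvi': move consonant cluster 's' to end and add 'ay': 'uvisay'.

uvisay


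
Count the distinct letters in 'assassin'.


Unique letters in 'assassin': {a, i, n, s} = 4 distinct letters.

4


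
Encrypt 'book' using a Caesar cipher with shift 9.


Shift each letter by 9: b -> k, o -> x, o -> x, k -> t. Result: 'kxxt'.

kxxt


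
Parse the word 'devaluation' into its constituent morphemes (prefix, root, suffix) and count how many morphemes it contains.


Step 1: Identify prefix: 'de' (meaning: reverse/remove)
Step 2: Identify root: 'value'
Step 3: Identify suffix(es): 'ation'
Decomposition: de- (prefix: reverse/remove) + value (root) + -ation (suffix: act of)
Total morphemes: 3

3 morphemes (de- (prefix: reverse/remove) + value (root) + -ation (suffix: act of))


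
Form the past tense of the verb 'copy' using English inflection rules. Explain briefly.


Apply rule: Change -y to -ied. 'copy' becomes 'copied'.

copied


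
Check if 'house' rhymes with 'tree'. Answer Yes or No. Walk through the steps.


Rime (stressed vowel + following sounds) of 'house': -ouse = /aʊs/
Rime of 'tree': -ee = /iː/
/aʊs/ and /iː/ are different ending sounds, so the words do not rhyme.

No


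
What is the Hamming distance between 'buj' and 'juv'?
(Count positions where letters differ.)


Alignment:
Position 1: 'b' vs 'j' = DIFFER
Position 2: 'u' vs 'u' = match
Position 3: 'j' vs 'v' = DIFFER
Total differences: 2

2


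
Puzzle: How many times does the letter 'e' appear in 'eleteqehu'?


Letter 'e' in 'eleteqehu': found at position(s) 1, 3, 5, 7 = 4 occurrence(s).

4


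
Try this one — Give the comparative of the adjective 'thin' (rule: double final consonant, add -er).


Apply comparative formation (double final consonant, add -er): 'thin' -> 'thinner'.

thinner


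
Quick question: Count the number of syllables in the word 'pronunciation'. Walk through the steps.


Break 'pronunciation' into syllables: pro-nun-ci-a-tion -> pro | nun | ci | a | tion = 5 syllables

5 syllables


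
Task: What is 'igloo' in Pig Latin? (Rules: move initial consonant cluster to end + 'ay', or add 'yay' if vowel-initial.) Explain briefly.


'igloo' starts with a vowel, so add 'yay': 'iglooyay'.

iglooyay


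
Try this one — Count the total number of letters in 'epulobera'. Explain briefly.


Spell out 'epulobera' and number each letter: e(1), p(2), u(3), l(4), o(5), b(6), e(7), r(8), a(9). Total: 9 letters.

9


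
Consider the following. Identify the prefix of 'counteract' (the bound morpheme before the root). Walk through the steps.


The word 'counteract' = 'counter' (prefix) + 'act' (root). The prefix is 'counter'.

counter


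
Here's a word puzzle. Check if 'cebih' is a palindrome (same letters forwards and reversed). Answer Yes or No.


Forward: 'cebih'
Reversed: 'hibec'
They differ.

No


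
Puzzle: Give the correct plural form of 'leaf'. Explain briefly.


Apply rule: Change -f to -ves. 'leaf' becomes 'leaves'.

leaves


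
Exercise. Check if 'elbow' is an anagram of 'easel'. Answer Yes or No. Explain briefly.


Sorted letters of 'elbow': 'below'
Sorted letters of 'easel': 'aeels'
They do not match.

No


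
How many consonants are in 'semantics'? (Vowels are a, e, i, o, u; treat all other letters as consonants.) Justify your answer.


Consonants in 'semantics': s, m, n, t, c, s = 6 consonants.

6


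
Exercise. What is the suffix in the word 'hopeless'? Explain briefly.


The word 'hopeless' = 'hope' (root) + '-less' (suffix). The suffix is '-less'.

less


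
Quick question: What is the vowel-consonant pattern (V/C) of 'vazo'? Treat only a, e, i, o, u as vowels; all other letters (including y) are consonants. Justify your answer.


Letter mapping: v = C, a = V, z = C, o = V.

CVCV


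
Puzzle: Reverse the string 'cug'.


Reverse 'cug' character by character: 'guc'.

guc


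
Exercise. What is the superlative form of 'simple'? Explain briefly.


Apply superlative formation (ends in e: add -st): 'simple' -> 'simplest'.

simplest


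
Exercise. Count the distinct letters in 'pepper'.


Unique letters in 'pepper': {e, p, r} = 3 distinct letters.

3


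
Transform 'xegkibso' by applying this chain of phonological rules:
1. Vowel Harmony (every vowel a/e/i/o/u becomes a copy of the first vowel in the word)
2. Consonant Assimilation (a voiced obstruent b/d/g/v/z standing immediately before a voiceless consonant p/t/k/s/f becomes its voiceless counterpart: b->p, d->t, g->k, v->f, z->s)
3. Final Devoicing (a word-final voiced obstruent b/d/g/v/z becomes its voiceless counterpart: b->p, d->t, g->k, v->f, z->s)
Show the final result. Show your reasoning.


Starting form: 'xegkibso'
Rule 1: Vowel Harmony: all vowels become 'e' (matching first vowel). 'xegkibso' -> 'xegkebse'
Rule 2: Consonant Assimilation: voiced obstruent before voiceless consonant becomes voiceless ('gk' -> 'kk', 'bs' -> 'ps'). 'xegkebse' -> 'xekkepse'
Rule 3: Final Devoicing: the word ends in the vowel 'e', not a consonant. No change.
Final form: 'xekkepse'

xekkepse
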